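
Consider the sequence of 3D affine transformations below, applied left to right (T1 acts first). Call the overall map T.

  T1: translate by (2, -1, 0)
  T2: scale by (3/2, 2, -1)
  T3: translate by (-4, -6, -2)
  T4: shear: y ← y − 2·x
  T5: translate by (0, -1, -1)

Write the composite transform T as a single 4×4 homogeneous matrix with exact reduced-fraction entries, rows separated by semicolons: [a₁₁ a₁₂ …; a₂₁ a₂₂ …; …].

T = [3/2 0 0 -1; -3 2 0 -7; 0 0 -1 -3; 0 0 0 1]

T1 = [1 0 0 2; 0 1 0 -1; 0 0 1 0; 0 0 0 1]
T2·T1 = [3/2 0 0 3; 0 2 0 -2; 0 0 -1 0; 0 0 0 1]
T3·…·T1 = [3/2 0 0 -1; 0 2 0 -8; 0 0 -1 -2; 0 0 0 1]
T4·…·T1 = [3/2 0 0 -1; -3 2 0 -6; 0 0 -1 -2; 0 0 0 1]
T5·…·T1 = [3/2 0 0 -1; -3 2 0 -7; 0 0 -1 -3; 0 0 0 1]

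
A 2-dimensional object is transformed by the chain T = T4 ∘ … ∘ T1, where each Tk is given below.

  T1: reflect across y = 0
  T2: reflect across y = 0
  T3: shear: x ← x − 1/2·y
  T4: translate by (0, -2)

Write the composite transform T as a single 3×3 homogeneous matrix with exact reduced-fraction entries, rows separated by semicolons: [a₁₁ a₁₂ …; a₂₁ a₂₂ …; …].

T1 = [1 0 0; 0 -1 0; 0 0 1]
T2·T1 = [1 0 0; 0 1 0; 0 0 1]
T3·…·T1 = [1 -1/2 0; 0 1 0; 0 0 1]
T4·…·T1 = [1 -1/2 0; 0 1 -2; 0 0 1]

T = [1 -1/2 0; 0 1 -2; 0 0 1]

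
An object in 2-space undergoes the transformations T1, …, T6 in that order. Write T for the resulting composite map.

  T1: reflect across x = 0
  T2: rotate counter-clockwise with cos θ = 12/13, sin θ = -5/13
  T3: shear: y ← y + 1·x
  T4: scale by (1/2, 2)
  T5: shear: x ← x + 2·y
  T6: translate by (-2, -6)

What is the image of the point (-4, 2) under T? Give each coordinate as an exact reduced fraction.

T1 reflect across x = 0: (-4, 2) → (4, 2)
T2 rotate counter-clockwise with cos θ = 12/13, sin θ = -5/13: (4, 2) → (58/13, 4/13)
T3 shear: y ← y + 1·x: (58/13, 4/13) → (58/13, 62/13)
T4 scale by (1/2, 2): (58/13, 62/13) → (29/13, 124/13)
T5 shear: x ← x + 2·y: (29/13, 124/13) → (277/13, 124/13)
T6 translate by (-2, -6): (277/13, 124/13) → (251/13, 46/13)

T(p) = (251/13, 46/13)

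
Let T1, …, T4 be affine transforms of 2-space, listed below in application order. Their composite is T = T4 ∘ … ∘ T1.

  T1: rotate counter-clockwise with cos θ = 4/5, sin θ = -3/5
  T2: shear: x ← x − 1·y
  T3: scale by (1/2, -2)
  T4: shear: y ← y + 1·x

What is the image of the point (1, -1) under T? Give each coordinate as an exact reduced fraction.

T(p) = (4/5, 18/5)

T1 rotate counter-clockwise with cos θ = 4/5, sin θ = -3/5: (1, -1) → (1/5, -7/5)
T2 shear: x ← x − 1·y: (1/5, -7/5) → (8/5, -7/5)
T3 scale by (1/2, -2): (8/5, -7/5) → (4/5, 14/5)
T4 shear: y ← y + 1·x: (4/5, 14/5) → (4/5, 18/5)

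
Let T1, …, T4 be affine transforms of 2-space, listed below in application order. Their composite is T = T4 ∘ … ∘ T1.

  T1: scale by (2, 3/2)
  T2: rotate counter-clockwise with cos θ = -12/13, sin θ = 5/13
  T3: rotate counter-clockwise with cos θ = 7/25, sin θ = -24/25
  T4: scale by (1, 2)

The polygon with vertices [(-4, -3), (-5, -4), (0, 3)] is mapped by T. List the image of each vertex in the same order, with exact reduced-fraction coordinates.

T1 scale by (2, 3/2): (-4, -3) → (-8, -9/2); (-5, -4) → (-10, -6); (0, 3) → (0, 9/2)
T2 rotate counter-clockwise with cos θ = -12/13, sin θ = 5/13: (-8, -9/2) → (237/26, 14/13); (-10, -6) → (150/13, 22/13); (0, 9/2) → (-45/26, -54/13)
T3 rotate counter-clockwise with cos θ = 7/25, sin θ = -24/25: (237/26, 14/13) → (2331/650, -2746/325); (150/13, 22/13) → (1578/325, -3446/325); (-45/26, -54/13) → (-2907/650, 162/325)
T4 scale by (1, 2): (2331/650, -2746/325) → (2331/650, -5492/325); (1578/325, -3446/325) → (1578/325, -6892/325); (-2907/650, 162/325) → (-2907/650, 324/325)

image vertices: (2331/650, -5492/325), (1578/325, -6892/325), (-2907/650, 324/325)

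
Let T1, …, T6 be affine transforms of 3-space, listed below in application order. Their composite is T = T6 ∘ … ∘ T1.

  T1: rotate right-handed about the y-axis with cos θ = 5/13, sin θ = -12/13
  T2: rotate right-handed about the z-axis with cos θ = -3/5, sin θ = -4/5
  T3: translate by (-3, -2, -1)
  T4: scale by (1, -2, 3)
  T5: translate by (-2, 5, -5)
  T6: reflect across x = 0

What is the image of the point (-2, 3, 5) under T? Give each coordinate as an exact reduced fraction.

T1 rotate right-handed about the y-axis with cos θ = 5/13, sin θ = -12/13: (-2, 3, 5) → (-70/13, 3, 1/13)
T2 rotate right-handed about the z-axis with cos θ = -3/5, sin θ = -4/5: (-70/13, 3, 1/13) → (366/65, 163/65, 1/13)
T3 translate by (-3, -2, -1): (366/65, 163/65, 1/13) → (171/65, 33/65, -12/13)
T4 scale by (1, -2, 3): (171/65, 33/65, -12/13) → (171/65, -66/65, -36/13)
T5 translate by (-2, 5, -5): (171/65, -66/65, -36/13) → (41/65, 259/65, -101/13)
T6 reflect across x = 0: (41/65, 259/65, -101/13) → (-41/65, 259/65, -101/13)

T(p) = (-41/65, 259/65, -101/13)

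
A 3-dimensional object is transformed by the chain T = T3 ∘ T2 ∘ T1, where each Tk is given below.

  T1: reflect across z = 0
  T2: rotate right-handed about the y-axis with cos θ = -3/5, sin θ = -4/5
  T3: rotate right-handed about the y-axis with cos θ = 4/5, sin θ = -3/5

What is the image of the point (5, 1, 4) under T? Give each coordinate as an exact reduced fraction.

T(p) = (-92/25, 1, 131/25)

T1 reflect across z = 0: (5, 1, 4) → (5, 1, -4)
T2 rotate right-handed about the y-axis with cos θ = -3/5, sin θ = -4/5: (5, 1, -4) → (1/5, 1, 32/5)
T3 rotate right-handed about the y-axis with cos θ = 4/5, sin θ = -3/5: (1/5, 1, 32/5) → (-92/25, 1, 131/25)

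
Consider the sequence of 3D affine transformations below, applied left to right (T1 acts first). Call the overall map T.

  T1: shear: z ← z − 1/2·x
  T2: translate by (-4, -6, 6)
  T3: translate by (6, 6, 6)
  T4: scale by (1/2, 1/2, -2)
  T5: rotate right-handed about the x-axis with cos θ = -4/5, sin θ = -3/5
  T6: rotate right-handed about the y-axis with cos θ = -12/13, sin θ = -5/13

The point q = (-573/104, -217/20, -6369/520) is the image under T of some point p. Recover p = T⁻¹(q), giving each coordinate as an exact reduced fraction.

T1 = [1 0 0 0; 0 1 0 0; -1/2 0 1 0; 0 0 0 1]
T2·T1 = [1 0 0 -4; 0 1 0 -6; -1/2 0 1 6; 0 0 0 1]
T3·…·T1 = [1 0 0 2; 0 1 0 0; -1/2 0 1 12; 0 0 0 1]
T4·…·T1 = [1/2 0 0 1; 0 1/2 0 0; 1 0 -2 -24; 0 0 0 1]
T5·…·T1 = [1/2 0 0 1; 3/5 -2/5 -6/5 -72/5; -4/5 -3/10 8/5 96/5; 0 0 0 1]
T6·…·T1 = [-2/13 3/26 -8/13 -108/13; 3/5 -2/5 -6/5 -72/5; 121/130 18/65 -96/65 -1127/65; 0 0 0 1]
det M = -1/2; M⁻¹ = [-24/13 0 10/13 -2; 6/13 -8/5 72/65 0; -14/13 -3/10 1/65 -13; 0 0 0 1]
M⁻¹ · (-573/104, -217/20, -6369/520)ᵀ = (-5/4, 5/4, -4)ᵀ

p = (-5/4, 5/4, -4)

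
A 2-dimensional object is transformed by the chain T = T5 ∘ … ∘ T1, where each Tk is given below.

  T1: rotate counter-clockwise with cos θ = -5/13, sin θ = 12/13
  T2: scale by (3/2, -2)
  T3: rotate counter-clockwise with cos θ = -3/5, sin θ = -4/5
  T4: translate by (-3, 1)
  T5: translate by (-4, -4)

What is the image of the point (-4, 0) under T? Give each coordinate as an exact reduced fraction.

T(p) = (-161/65, -603/65)

T1 rotate counter-clockwise with cos θ = -5/13, sin θ = 12/13: (-4, 0) → (20/13, -48/13)
T2 scale by (3/2, -2): (20/13, -48/13) → (30/13, 96/13)
T3 rotate counter-clockwise with cos θ = -3/5, sin θ = -4/5: (30/13, 96/13) → (294/65, -408/65)
T4 translate by (-3, 1): (294/65, -408/65) → (99/65, -343/65)
T5 translate by (-4, -4): (99/65, -343/65) → (-161/65, -603/65)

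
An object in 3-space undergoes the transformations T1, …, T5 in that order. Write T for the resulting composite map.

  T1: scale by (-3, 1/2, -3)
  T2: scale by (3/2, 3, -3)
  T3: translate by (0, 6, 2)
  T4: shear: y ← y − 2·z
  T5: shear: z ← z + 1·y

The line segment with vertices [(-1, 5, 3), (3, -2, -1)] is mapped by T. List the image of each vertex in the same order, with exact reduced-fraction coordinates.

image vertices: (9/2, -89/2, -31/2), (-27/2, 17, 10)

T1 scale by (-3, 1/2, -3): (-1, 5, 3) → (3, 5/2, -9); (3, -2, -1) → (-9, -1, 3)
T2 scale by (3/2, 3, -3): (3, 5/2, -9) → (9/2, 15/2, 27); (-9, -1, 3) → (-27/2, -3, -9)
T3 translate by (0, 6, 2): (9/2, 15/2, 27) → (9/2, 27/2, 29); (-27/2, -3, -9) → (-27/2, 3, -7)
T4 shear: y ← y − 2·z: (9/2, 27/2, 29) → (9/2, -89/2, 29); (-27/2, 3, -7) → (-27/2, 17, -7)
T5 shear: z ← z + 1·y: (9/2, -89/2, 29) → (9/2, -89/2, -31/2); (-27/2, 17, -7) → (-27/2, 17, 10)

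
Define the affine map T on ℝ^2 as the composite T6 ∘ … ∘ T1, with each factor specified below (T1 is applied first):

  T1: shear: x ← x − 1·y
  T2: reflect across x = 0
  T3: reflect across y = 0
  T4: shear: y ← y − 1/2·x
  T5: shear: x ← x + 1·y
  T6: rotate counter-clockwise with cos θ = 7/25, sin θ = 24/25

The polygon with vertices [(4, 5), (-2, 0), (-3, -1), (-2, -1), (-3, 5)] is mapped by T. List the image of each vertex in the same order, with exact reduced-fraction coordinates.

image vertices: (201/50, -293/50), (31/25, 17/25), (14/25, 48/25), (-3/50, 79/50), (209/25, -87/25)

T1 shear: x ← x − 1·y: (4, 5) → (-1, 5); (-2, 0) → (-2, 0); (-3, -1) → (-2, -1); (-2, -1) → (-1, -1); (-3, 5) → (-8, 5)
T2 reflect across x = 0: (-1, 5) → (1, 5); (-2, 0) → (2, 0); (-2, -1) → (2, -1); (-1, -1) → (1, -1); (-8, 5) → (8, 5)
T3 reflect across y = 0: (1, 5) → (1, -5); (2, 0) → (2, 0); (2, -1) → (2, 1); (1, -1) → (1, 1); (8, 5) → (8, -5)
T4 shear: y ← y − 1/2·x: (1, -5) → (1, -11/2); (2, 0) → (2, -1); (2, 1) → (2, 0); (1, 1) → (1, 1/2); (8, -5) → (8, -9)
T5 shear: x ← x + 1·y: (1, -11/2) → (-9/2, -11/2); (2, -1) → (1, -1); (2, 0) → (2, 0); (1, 1/2) → (3/2, 1/2); (8, -9) → (-1, -9)
T6 rotate counter-clockwise with cos θ = 7/25, sin θ = 24/25: (-9/2, -11/2) → (201/50, -293/50); (1, -1) → (31/25, 17/25); (2, 0) → (14/25, 48/25); (3/2, 1/2) → (-3/50, 79/50); (-1, -9) → (209/25, -87/25)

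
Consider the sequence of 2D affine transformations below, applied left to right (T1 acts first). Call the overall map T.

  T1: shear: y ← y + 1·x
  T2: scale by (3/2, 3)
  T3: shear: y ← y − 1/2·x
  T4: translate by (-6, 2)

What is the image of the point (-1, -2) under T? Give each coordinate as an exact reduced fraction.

T1 shear: y ← y + 1·x: (-1, -2) → (-1, -3)
T2 scale by (3/2, 3): (-1, -3) → (-3/2, -9)
T3 shear: y ← y − 1/2·x: (-3/2, -9) → (-3/2, -33/4)
T4 translate by (-6, 2): (-3/2, -33/4) → (-15/2, -25/4)

T(p) = (-15/2, -25/4)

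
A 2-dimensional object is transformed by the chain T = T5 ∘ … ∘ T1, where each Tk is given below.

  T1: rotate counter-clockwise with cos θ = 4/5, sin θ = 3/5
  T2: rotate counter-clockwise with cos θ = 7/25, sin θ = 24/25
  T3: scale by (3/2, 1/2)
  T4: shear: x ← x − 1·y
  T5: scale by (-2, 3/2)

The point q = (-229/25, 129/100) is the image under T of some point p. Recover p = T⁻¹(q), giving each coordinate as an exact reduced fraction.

T1 = [4/5 -3/5 0; 3/5 4/5 0; 0 0 1]
T2·T1 = [-44/125 -117/125 0; 117/125 -44/125 0; 0 0 1]
T3·…·T1 = [-66/125 -351/250 0; 117/250 -22/125 0; 0 0 1]
T4·…·T1 = [-249/250 -307/250 0; 117/250 -22/125 0; 0 0 1]
T5·…·T1 = [249/125 307/125 0; 351/500 -33/125 0; 0 0 1]
det M = -9/4; M⁻¹ = [44/375 1228/1125 0; 39/125 -332/375 0; 0 0 1]
M⁻¹ · (-229/25, 129/100)ᵀ = (1/3, -4)ᵀ

p = (1/3, -4)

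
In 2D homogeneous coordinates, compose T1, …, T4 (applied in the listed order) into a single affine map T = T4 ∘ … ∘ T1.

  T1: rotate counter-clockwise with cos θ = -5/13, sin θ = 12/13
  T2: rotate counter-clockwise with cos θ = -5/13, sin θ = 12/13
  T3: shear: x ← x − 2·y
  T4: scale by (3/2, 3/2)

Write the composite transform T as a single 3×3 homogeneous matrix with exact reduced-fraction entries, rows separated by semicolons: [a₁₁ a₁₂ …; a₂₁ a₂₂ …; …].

T1 = [-5/13 -12/13 0; 12/13 -5/13 0; 0 0 1]
T2·T1 = [-119/169 120/169 0; -120/169 -119/169 0; 0 0 1]
T3·…·T1 = [121/169 358/169 0; -120/169 -119/169 0; 0 0 1]
T4·…·T1 = [363/338 537/169 0; -180/169 -357/338 0; 0 0 1]

T = [363/338 537/169 0; -180/169 -357/338 0; 0 0 1]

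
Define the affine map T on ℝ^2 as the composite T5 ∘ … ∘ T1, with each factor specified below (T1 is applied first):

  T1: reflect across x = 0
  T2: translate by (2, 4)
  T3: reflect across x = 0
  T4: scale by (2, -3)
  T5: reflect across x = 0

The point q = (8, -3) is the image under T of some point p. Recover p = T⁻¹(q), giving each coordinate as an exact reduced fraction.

T1 = [-1 0 0; 0 1 0; 0 0 1]
T2·T1 = [-1 0 2; 0 1 4; 0 0 1]
T3·…·T1 = [1 0 -2; 0 1 4; 0 0 1]
T4·…·T1 = [2 0 -4; 0 -3 -12; 0 0 1]
T5·…·T1 = [-2 0 4; 0 -3 -12; 0 0 1]
det M = 6; M⁻¹ = [-1/2 0 2; 0 -1/3 -4; 0 0 1]
M⁻¹ · (8, -3)ᵀ = (-2, -3)ᵀ

p = (-2, -3)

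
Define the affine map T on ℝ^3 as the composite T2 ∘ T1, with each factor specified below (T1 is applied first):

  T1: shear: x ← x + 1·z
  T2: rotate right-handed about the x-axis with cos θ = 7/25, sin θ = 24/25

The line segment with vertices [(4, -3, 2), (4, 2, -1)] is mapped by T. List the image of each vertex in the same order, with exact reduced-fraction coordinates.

T1 shear: x ← x + 1·z: (4, -3, 2) → (6, -3, 2); (4, 2, -1) → (3, 2, -1)
T2 rotate right-handed about the x-axis with cos θ = 7/25, sin θ = 24/25: (6, -3, 2) → (6, -69/25, -58/25); (3, 2, -1) → (3, 38/25, 41/25)

image vertices: (6, -69/25, -58/25), (3, 38/25, 41/25)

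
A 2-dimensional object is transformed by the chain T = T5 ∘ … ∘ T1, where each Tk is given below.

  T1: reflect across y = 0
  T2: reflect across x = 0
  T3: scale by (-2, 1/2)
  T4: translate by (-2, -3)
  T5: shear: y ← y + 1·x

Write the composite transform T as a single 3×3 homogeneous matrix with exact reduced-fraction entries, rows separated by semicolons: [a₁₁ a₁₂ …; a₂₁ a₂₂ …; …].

T1 = [1 0 0; 0 -1 0; 0 0 1]
T2·T1 = [-1 0 0; 0 -1 0; 0 0 1]
T3·…·T1 = [2 0 0; 0 -1/2 0; 0 0 1]
T4·…·T1 = [2 0 -2; 0 -1/2 -3; 0 0 1]
T5·…·T1 = [2 0 -2; 2 -1/2 -5; 0 0 1]

T = [2 0 -2; 2 -1/2 -5; 0 0 1]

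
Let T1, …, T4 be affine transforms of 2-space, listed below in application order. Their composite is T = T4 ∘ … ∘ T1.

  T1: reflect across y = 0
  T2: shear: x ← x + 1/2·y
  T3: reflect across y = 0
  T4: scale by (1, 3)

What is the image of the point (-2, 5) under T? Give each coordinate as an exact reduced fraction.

T1 reflect across y = 0: (-2, 5) → (-2, -5)
T2 shear: x ← x + 1/2·y: (-2, -5) → (-9/2, -5)
T3 reflect across y = 0: (-9/2, -5) → (-9/2, 5)
T4 scale by (1, 3): (-9/2, 5) → (-9/2, 15)

T(p) = (-9/2, 15)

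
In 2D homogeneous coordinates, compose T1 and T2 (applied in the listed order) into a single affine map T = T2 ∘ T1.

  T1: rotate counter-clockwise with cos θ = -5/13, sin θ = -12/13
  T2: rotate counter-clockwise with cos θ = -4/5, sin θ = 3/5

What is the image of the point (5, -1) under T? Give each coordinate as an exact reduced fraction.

T(p) = (313/65, 109/65)

T1 rotate counter-clockwise with cos θ = -5/13, sin θ = -12/13: (5, -1) → (-37/13, -55/13)
T2 rotate counter-clockwise with cos θ = -4/5, sin θ = 3/5: (-37/13, -55/13) → (313/65, 109/65)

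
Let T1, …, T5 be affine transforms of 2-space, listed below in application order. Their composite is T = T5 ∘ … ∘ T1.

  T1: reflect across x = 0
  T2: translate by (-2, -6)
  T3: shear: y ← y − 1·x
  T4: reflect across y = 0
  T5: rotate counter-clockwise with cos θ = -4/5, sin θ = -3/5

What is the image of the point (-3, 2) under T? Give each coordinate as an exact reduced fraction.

T(p) = (11/5, -23/5)

T1 reflect across x = 0: (-3, 2) → (3, 2)
T2 translate by (-2, -6): (3, 2) → (1, -4)
T3 shear: y ← y − 1·x: (1, -4) → (1, -5)
T4 reflect across y = 0: (1, -5) → (1, 5)
T5 rotate counter-clockwise with cos θ = -4/5, sin θ = -3/5: (1, 5) → (11/5, -23/5)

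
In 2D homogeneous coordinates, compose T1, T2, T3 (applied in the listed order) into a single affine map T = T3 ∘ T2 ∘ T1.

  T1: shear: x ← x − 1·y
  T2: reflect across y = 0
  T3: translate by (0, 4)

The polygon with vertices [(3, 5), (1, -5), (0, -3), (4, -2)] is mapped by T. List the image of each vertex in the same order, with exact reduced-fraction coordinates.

T1 shear: x ← x − 1·y: (3, 5) → (-2, 5); (1, -5) → (6, -5); (0, -3) → (3, -3); (4, -2) → (6, -2)
T2 reflect across y = 0: (-2, 5) → (-2, -5); (6, -5) → (6, 5); (3, -3) → (3, 3); (6, -2) → (6, 2)
T3 translate by (0, 4): (-2, -5) → (-2, -1); (6, 5) → (6, 9); (3, 3) → (3, 7); (6, 2) → (6, 6)

image vertices: (-2, -1), (6, 9), (3, 7), (6, 6)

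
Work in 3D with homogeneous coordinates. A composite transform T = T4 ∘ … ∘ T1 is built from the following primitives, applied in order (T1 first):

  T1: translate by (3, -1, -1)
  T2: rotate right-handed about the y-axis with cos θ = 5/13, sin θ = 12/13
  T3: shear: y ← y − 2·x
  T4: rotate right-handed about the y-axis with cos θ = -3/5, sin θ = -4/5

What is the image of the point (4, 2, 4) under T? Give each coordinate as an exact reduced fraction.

T(p) = (63/65, -129/13, 491/65)

T1 translate by (3, -1, -1): (4, 2, 4) → (7, 1, 3)
T2 rotate right-handed about the y-axis with cos θ = 5/13, sin θ = 12/13: (7, 1, 3) → (71/13, 1, -69/13)
T3 shear: y ← y − 2·x: (71/13, 1, -69/13) → (71/13, -129/13, -69/13)
T4 rotate right-handed about the y-axis with cos θ = -3/5, sin θ = -4/5: (71/13, -129/13, -69/13) → (63/65, -129/13, 491/65)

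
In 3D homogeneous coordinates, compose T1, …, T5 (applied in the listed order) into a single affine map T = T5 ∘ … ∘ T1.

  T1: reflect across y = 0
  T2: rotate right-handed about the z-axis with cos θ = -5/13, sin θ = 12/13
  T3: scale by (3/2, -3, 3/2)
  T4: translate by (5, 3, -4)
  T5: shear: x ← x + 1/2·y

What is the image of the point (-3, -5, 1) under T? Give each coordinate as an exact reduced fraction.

T1 reflect across y = 0: (-3, -5, 1) → (-3, 5, 1)
T2 rotate right-handed about the z-axis with cos θ = -5/13, sin θ = 12/13: (-3, 5, 1) → (-45/13, -61/13, 1)
T3 scale by (3/2, -3, 3/2): (-45/13, -61/13, 1) → (-135/26, 183/13, 3/2)
T4 translate by (5, 3, -4): (-135/26, 183/13, 3/2) → (-5/26, 222/13, -5/2)
T5 shear: x ← x + 1/2·y: (-5/26, 222/13, -5/2) → (217/26, 222/13, -5/2)

T(p) = (217/26, 222/13, -5/2)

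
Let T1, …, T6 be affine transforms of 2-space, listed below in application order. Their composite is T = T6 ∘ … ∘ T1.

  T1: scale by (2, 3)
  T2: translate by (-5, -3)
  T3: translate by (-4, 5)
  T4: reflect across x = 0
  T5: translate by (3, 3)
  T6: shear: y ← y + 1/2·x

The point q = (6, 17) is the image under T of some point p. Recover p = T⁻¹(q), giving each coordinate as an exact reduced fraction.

p = (3, 3)

T1 = [2 0 0; 0 3 0; 0 0 1]
T2·T1 = [2 0 -5; 0 3 -3; 0 0 1]
T3·…·T1 = [2 0 -9; 0 3 2; 0 0 1]
T4·…·T1 = [-2 0 9; 0 3 2; 0 0 1]
T5·…·T1 = [-2 0 12; 0 3 5; 0 0 1]
T6·…·T1 = [-2 0 12; -1 3 11; 0 0 1]
det M = -6; M⁻¹ = [-1/2 0 6; -1/6 1/3 -5/3; 0 0 1]
M⁻¹ · (6, 17)ᵀ = (3, 3)ᵀ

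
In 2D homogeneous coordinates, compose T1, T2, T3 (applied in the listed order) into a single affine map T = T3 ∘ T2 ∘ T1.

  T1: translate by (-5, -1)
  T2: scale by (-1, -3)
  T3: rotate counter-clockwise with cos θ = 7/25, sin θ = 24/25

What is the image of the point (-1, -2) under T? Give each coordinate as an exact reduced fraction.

T1 translate by (-5, -1): (-1, -2) → (-6, -3)
T2 scale by (-1, -3): (-6, -3) → (6, 9)
T3 rotate counter-clockwise with cos θ = 7/25, sin θ = 24/25: (6, 9) → (-174/25, 207/25)

T(p) = (-174/25, 207/25)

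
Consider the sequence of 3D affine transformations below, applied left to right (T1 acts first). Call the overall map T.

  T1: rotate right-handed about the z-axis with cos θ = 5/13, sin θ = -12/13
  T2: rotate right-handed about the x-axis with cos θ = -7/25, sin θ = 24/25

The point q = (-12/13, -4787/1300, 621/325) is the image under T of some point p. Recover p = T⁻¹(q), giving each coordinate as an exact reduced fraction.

T1 = [5/13 12/13 0 0; -12/13 5/13 0 0; 0 0 1 0; 0 0 0 1]
T2·T1 = [5/13 12/13 0 0; 84/325 -7/65 -24/25 0; -288/325 24/65 -7/25 0; 0 0 0 1]
det M = 1; M⁻¹ = [5/13 84/325 -288/325 0; 12/13 -7/65 24/65 0; 0 -24/25 -7/25 0; 0 0 0 1]
M⁻¹ · (-12/13, -4787/1300, 621/325)ᵀ = (-3, 1/4, 3)ᵀ

p = (-3, 1/4, 3)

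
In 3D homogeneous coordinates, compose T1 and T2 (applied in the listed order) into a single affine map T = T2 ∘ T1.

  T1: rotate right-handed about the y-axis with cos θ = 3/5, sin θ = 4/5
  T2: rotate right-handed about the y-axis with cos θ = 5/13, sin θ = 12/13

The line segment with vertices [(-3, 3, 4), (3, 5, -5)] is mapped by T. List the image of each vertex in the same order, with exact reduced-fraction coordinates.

image vertices: (323/65, 3, 36/65), (-379/65, 5, -3/65)

T1 rotate right-handed about the y-axis with cos θ = 3/5, sin θ = 4/5: (-3, 3, 4) → (7/5, 3, 24/5); (3, 5, -5) → (-11/5, 5, -27/5)
T2 rotate right-handed about the y-axis with cos θ = 5/13, sin θ = 12/13: (7/5, 3, 24/5) → (323/65, 3, 36/65); (-11/5, 5, -27/5) → (-379/65, 5, -3/65)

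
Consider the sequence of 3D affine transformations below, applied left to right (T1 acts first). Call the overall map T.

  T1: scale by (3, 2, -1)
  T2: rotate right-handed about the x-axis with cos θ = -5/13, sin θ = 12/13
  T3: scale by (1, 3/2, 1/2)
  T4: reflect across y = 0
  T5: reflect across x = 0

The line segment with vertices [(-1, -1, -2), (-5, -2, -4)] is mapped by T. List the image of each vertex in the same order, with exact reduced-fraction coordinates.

T1 scale by (3, 2, -1): (-1, -1, -2) → (-3, -2, 2); (-5, -2, -4) → (-15, -4, 4)
T2 rotate right-handed about the x-axis with cos θ = -5/13, sin θ = 12/13: (-3, -2, 2) → (-3, -14/13, -34/13); (-15, -4, 4) → (-15, -28/13, -68/13)
T3 scale by (1, 3/2, 1/2): (-3, -14/13, -34/13) → (-3, -21/13, -17/13); (-15, -28/13, -68/13) → (-15, -42/13, -34/13)
T4 reflect across y = 0: (-3, -21/13, -17/13) → (-3, 21/13, -17/13); (-15, -42/13, -34/13) → (-15, 42/13, -34/13)
T5 reflect across x = 0: (-3, 21/13, -17/13) → (3, 21/13, -17/13); (-15, 42/13, -34/13) → (15, 42/13, -34/13)

image vertices: (3, 21/13, -17/13), (15, 42/13, -34/13)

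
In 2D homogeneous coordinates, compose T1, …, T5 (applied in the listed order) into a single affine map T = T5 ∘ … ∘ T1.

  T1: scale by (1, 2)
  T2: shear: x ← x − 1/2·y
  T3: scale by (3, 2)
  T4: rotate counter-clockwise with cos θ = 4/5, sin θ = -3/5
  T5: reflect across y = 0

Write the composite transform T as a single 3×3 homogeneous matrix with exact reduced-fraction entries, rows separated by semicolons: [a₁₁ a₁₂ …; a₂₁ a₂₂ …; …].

T = [12/5 0 0; 9/5 -5 0; 0 0 1]

T1 = [1 0 0; 0 2 0; 0 0 1]
T2·T1 = [1 -1 0; 0 2 0; 0 0 1]
T3·…·T1 = [3 -3 0; 0 4 0; 0 0 1]
T4·…·T1 = [12/5 0 0; -9/5 5 0; 0 0 1]
T5·…·T1 = [12/5 0 0; 9/5 -5 0; 0 0 1]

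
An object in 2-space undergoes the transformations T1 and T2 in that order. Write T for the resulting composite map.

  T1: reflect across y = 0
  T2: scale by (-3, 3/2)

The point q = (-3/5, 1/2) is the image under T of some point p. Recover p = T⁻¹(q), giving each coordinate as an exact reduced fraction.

T1 = [1 0 0; 0 -1 0; 0 0 1]
T2·T1 = [-3 0 0; 0 -3/2 0; 0 0 1]
det M = 9/2; M⁻¹ = [-1/3 0 0; 0 -2/3 0; 0 0 1]
M⁻¹ · (-3/5, 1/2)ᵀ = (1/5, -1/3)ᵀ

p = (1/5, -1/3)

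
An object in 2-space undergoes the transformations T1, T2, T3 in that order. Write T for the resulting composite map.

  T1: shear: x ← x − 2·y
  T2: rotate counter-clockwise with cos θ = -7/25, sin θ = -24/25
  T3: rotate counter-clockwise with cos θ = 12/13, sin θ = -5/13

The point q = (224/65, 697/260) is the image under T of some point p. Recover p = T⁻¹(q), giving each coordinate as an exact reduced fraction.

T1 = [1 -2 0; 0 1 0; 0 0 1]
T2·T1 = [-7/25 38/25 0; -24/25 41/25 0; 0 0 1]
T3·…·T1 = [-204/325 661/325 0; -253/325 302/325 0; 0 0 1]
det M = 1; M⁻¹ = [302/325 -661/325 0; 253/325 -204/325 0; 0 0 1]
M⁻¹ · (224/65, 697/260)ᵀ = (-9/4, 1)ᵀ

p = (-9/4, 1)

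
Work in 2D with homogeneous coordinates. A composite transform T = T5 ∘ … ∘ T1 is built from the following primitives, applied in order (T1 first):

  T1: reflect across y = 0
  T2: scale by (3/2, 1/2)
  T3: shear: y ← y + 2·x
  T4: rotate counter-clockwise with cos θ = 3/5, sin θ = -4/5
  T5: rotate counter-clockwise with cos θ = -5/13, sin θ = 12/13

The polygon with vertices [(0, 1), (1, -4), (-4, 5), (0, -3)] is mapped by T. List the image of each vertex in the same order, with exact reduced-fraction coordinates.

image vertices: (28/65, -33/130), (-461/130, 249/65), (614/65, -1629/130), (-84/65, 99/130)

T1 reflect across y = 0: (0, 1) → (0, -1); (1, -4) → (1, 4); (-4, 5) → (-4, -5); (0, -3) → (0, 3)
T2 scale by (3/2, 1/2): (0, -1) → (0, -1/2); (1, 4) → (3/2, 2); (-4, -5) → (-6, -5/2); (0, 3) → (0, 3/2)
T3 shear: y ← y + 2·x: (0, -1/2) → (0, -1/2); (3/2, 2) → (3/2, 5); (-6, -5/2) → (-6, -29/2); (0, 3/2) → (0, 3/2)
T4 rotate counter-clockwise with cos θ = 3/5, sin θ = -4/5: (0, -1/2) → (-2/5, -3/10); (3/2, 5) → (49/10, 9/5); (-6, -29/2) → (-76/5, -39/10); (0, 3/2) → (6/5, 9/10)
T5 rotate counter-clockwise with cos θ = -5/13, sin θ = 12/13: (-2/5, -3/10) → (28/65, -33/130); (49/10, 9/5) → (-461/130, 249/65); (-76/5, -39/10) → (614/65, -1629/130); (6/5, 9/10) → (-84/65, 99/130)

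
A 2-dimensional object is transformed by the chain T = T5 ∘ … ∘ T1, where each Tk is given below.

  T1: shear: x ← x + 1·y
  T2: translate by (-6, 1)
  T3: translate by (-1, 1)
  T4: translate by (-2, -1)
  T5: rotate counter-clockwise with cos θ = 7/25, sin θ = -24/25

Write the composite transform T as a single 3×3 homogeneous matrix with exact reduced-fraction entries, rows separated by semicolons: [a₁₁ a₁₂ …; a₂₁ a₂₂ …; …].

T1 = [1 1 0; 0 1 0; 0 0 1]
T2·T1 = [1 1 -6; 0 1 1; 0 0 1]
T3·…·T1 = [1 1 -7; 0 1 2; 0 0 1]
T4·…·T1 = [1 1 -9; 0 1 1; 0 0 1]
T5·…·T1 = [7/25 31/25 -39/25; -24/25 -17/25 223/25; 0 0 1]

T = [7/25 31/25 -39/25; -24/25 -17/25 223/25; 0 0 1]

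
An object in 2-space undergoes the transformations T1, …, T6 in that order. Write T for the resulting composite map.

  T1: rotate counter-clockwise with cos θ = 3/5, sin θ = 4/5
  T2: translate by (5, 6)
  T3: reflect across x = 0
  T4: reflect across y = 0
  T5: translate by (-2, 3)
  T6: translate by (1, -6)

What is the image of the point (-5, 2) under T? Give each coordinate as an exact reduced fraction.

T1 rotate counter-clockwise with cos θ = 3/5, sin θ = 4/5: (-5, 2) → (-23/5, -14/5)
T2 translate by (5, 6): (-23/5, -14/5) → (2/5, 16/5)
T3 reflect across x = 0: (2/5, 16/5) → (-2/5, 16/5)
T4 reflect across y = 0: (-2/5, 16/5) → (-2/5, -16/5)
T5 translate by (-2, 3): (-2/5, -16/5) → (-12/5, -1/5)
T6 translate by (1, -6): (-12/5, -1/5) → (-7/5, -31/5)

T(p) = (-7/5, -31/5)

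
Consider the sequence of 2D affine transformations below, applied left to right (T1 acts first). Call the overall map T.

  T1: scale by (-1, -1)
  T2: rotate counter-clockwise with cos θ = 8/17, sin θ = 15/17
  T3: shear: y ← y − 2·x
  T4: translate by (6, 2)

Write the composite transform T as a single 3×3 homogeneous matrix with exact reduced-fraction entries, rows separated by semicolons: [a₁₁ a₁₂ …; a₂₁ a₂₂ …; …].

T1 = [-1 0 0; 0 -1 0; 0 0 1]
T2·T1 = [-8/17 15/17 0; -15/17 -8/17 0; 0 0 1]
T3·…·T1 = [-8/17 15/17 0; 1/17 -38/17 0; 0 0 1]
T4·…·T1 = [-8/17 15/17 6; 1/17 -38/17 2; 0 0 1]

T = [-8/17 15/17 6; 1/17 -38/17 2; 0 0 1]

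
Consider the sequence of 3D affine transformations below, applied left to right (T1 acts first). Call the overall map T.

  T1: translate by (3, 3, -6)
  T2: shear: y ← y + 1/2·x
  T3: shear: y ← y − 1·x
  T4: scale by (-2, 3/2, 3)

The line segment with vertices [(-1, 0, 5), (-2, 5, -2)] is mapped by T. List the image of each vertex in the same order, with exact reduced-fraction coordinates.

image vertices: (-4, 3, -3), (-2, 45/4, -24)

T1 translate by (3, 3, -6): (-1, 0, 5) → (2, 3, -1); (-2, 5, -2) → (1, 8, -8)
T2 shear: y ← y + 1/2·x: (2, 3, -1) → (2, 4, -1); (1, 8, -8) → (1, 17/2, -8)
T3 shear: y ← y − 1·x: (2, 4, -1) → (2, 2, -1); (1, 17/2, -8) → (1, 15/2, -8)
T4 scale by (-2, 3/2, 3): (2, 2, -1) → (-4, 3, -3); (1, 15/2, -8) → (-2, 45/4, -24)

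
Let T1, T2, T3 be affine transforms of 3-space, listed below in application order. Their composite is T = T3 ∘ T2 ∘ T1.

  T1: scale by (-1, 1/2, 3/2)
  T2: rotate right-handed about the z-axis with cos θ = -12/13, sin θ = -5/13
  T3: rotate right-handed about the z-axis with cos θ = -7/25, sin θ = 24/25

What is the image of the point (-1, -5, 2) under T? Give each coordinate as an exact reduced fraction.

T1 scale by (-1, 1/2, 3/2): (-1, -5, 2) → (1, -5/2, 3)
T2 rotate right-handed about the z-axis with cos θ = -12/13, sin θ = -5/13: (1, -5/2, 3) → (-49/26, 25/13, 3)
T3 rotate right-handed about the z-axis with cos θ = -7/25, sin θ = 24/25: (-49/26, 25/13, 3) → (-857/650, -763/325, 3)

T(p) = (-857/650, -763/325, 3)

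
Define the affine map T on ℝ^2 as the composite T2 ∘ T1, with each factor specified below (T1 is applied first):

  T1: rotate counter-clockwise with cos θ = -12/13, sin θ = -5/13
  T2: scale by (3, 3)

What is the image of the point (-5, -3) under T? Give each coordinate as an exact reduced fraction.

T1 rotate counter-clockwise with cos θ = -12/13, sin θ = -5/13: (-5, -3) → (45/13, 61/13)
T2 scale by (3, 3): (45/13, 61/13) → (135/13, 183/13)

T(p) = (135/13, 183/13)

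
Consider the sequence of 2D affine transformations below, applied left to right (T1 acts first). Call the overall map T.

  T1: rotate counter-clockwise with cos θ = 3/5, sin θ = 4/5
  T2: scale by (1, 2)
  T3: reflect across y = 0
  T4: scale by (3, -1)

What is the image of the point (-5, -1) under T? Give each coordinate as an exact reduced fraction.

T(p) = (-33/5, -46/5)

T1 rotate counter-clockwise with cos θ = 3/5, sin θ = 4/5: (-5, -1) → (-11/5, -23/5)
T2 scale by (1, 2): (-11/5, -23/5) → (-11/5, -46/5)
T3 reflect across y = 0: (-11/5, -46/5) → (-11/5, 46/5)
T4 scale by (3, -1): (-11/5, 46/5) → (-33/5, -46/5)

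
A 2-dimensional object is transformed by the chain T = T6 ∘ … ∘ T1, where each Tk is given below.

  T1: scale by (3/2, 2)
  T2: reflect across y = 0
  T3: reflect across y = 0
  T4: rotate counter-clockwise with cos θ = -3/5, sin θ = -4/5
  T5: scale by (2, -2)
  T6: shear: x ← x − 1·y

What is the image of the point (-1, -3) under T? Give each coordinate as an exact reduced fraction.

T1 scale by (3/2, 2): (-1, -3) → (-3/2, -6)
T2 reflect across y = 0: (-3/2, -6) → (-3/2, 6)
T3 reflect across y = 0: (-3/2, 6) → (-3/2, -6)
T4 rotate counter-clockwise with cos θ = -3/5, sin θ = -4/5: (-3/2, -6) → (-39/10, 24/5)
T5 scale by (2, -2): (-39/10, 24/5) → (-39/5, -48/5)
T6 shear: x ← x − 1·y: (-39/5, -48/5) → (9/5, -48/5)

T(p) = (9/5, -48/5)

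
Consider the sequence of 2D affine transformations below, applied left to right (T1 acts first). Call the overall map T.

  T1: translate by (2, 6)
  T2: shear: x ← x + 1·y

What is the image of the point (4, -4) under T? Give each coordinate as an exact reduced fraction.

T(p) = (8, 2)

T1 translate by (2, 6): (4, -4) → (6, 2)
T2 shear: x ← x + 1·y: (6, 2) → (8, 2)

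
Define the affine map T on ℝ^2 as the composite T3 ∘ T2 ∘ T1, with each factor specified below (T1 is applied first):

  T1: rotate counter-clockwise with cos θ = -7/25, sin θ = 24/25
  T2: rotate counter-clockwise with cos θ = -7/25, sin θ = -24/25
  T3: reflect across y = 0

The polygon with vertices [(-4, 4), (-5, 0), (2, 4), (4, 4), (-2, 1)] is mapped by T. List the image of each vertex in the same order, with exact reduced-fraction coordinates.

T1 rotate counter-clockwise with cos θ = -7/25, sin θ = 24/25: (-4, 4) → (-68/25, -124/25); (-5, 0) → (7/5, -24/5); (2, 4) → (-22/5, 4/5); (4, 4) → (-124/25, 68/25); (-2, 1) → (-2/5, -11/5)
T2 rotate counter-clockwise with cos θ = -7/25, sin θ = -24/25: (-68/25, -124/25) → (-4, 4); (7/5, -24/5) → (-5, 0); (-22/5, 4/5) → (2, 4); (-124/25, 68/25) → (4, 4); (-2/5, -11/5) → (-2, 1)
T3 reflect across y = 0: (-4, 4) → (-4, -4); (-5, 0) → (-5, 0); (2, 4) → (2, -4); (4, 4) → (4, -4); (-2, 1) → (-2, -1)

image vertices: (-4, -4), (-5, 0), (2, -4), (4, -4), (-2, -1)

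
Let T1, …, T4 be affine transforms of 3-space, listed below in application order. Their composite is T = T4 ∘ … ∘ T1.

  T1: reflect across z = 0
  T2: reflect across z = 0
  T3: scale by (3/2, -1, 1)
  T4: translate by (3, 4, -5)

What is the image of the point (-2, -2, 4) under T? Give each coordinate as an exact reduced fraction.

T1 reflect across z = 0: (-2, -2, 4) → (-2, -2, -4)
T2 reflect across z = 0: (-2, -2, -4) → (-2, -2, 4)
T3 scale by (3/2, -1, 1): (-2, -2, 4) → (-3, 2, 4)
T4 translate by (3, 4, -5): (-3, 2, 4) → (0, 6, -1)

T(p) = (0, 6, -1)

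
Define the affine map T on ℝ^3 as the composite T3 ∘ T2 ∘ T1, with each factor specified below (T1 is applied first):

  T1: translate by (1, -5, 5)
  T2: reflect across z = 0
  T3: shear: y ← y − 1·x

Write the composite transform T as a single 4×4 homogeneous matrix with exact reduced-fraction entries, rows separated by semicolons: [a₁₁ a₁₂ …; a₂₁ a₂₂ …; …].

T1 = [1 0 0 1; 0 1 0 -5; 0 0 1 5; 0 0 0 1]
T2·T1 = [1 0 0 1; 0 1 0 -5; 0 0 -1 -5; 0 0 0 1]
T3·…·T1 = [1 0 0 1; -1 1 0 -6; 0 0 -1 -5; 0 0 0 1]

T = [1 0 0 1; -1 1 0 -6; 0 0 -1 -5; 0 0 0 1]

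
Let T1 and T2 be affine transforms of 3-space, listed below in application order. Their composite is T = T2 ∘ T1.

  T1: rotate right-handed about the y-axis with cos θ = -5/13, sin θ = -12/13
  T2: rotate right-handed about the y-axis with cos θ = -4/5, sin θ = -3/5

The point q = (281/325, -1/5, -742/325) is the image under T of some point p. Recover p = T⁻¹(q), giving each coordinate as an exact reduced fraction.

p = (2, -1/5, 7/5)

T1 = [-5/13 0 -12/13 0; 0 1 0 0; 12/13 0 -5/13 0; 0 0 0 1]
T2·T1 = [-16/65 0 63/65 0; 0 1 0 0; -63/65 0 -16/65 0; 0 0 0 1]
det M = 1; M⁻¹ = [-16/65 0 -63/65 0; 0 1 0 0; 63/65 0 -16/65 0; 0 0 0 1]
M⁻¹ · (281/325, -1/5, -742/325)ᵀ = (2, -1/5, 7/5)ᵀ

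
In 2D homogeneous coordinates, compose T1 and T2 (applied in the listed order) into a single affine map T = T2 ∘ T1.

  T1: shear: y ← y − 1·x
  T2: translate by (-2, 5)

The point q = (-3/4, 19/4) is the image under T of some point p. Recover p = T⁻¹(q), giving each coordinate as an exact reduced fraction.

p = (5/4, 1)

T1 = [1 0 0; -1 1 0; 0 0 1]
T2·T1 = [1 0 -2; -1 1 5; 0 0 1]
det M = 1; M⁻¹ = [1 0 2; 1 1 -3; 0 0 1]
M⁻¹ · (-3/4, 19/4)ᵀ = (5/4, 1)ᵀ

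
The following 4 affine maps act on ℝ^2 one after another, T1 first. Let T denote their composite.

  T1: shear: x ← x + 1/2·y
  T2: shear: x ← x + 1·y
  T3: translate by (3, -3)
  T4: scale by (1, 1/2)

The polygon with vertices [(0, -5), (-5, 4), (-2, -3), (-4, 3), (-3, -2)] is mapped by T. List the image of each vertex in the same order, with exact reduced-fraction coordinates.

T1 shear: x ← x + 1/2·y: (0, -5) → (-5/2, -5); (-5, 4) → (-3, 4); (-2, -3) → (-7/2, -3); (-4, 3) → (-5/2, 3); (-3, -2) → (-4, -2)
T2 shear: x ← x + 1·y: (-5/2, -5) → (-15/2, -5); (-3, 4) → (1, 4); (-7/2, -3) → (-13/2, -3); (-5/2, 3) → (1/2, 3); (-4, -2) → (-6, -2)
T3 translate by (3, -3): (-15/2, -5) → (-9/2, -8); (1, 4) → (4, 1); (-13/2, -3) → (-7/2, -6); (1/2, 3) → (7/2, 0); (-6, -2) → (-3, -5)
T4 scale by (1, 1/2): (-9/2, -8) → (-9/2, -4); (4, 1) → (4, 1/2); (-7/2, -6) → (-7/2, -3); (7/2, 0) → (7/2, 0); (-3, -5) → (-3, -5/2)

image vertices: (-9/2, -4), (4, 1/2), (-7/2, -3), (7/2, 0), (-3, -5/2)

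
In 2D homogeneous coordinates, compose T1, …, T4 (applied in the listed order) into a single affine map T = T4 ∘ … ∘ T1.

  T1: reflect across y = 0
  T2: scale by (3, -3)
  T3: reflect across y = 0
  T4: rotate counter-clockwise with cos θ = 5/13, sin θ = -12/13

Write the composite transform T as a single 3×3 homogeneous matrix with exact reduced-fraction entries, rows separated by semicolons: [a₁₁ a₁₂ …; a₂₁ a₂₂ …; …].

T = [15/13 -36/13 0; -36/13 -15/13 0; 0 0 1]

T1 = [1 0 0; 0 -1 0; 0 0 1]
T2·T1 = [3 0 0; 0 3 0; 0 0 1]
T3·…·T1 = [3 0 0; 0 -3 0; 0 0 1]
T4·…·T1 = [15/13 -36/13 0; -36/13 -15/13 0; 0 0 1]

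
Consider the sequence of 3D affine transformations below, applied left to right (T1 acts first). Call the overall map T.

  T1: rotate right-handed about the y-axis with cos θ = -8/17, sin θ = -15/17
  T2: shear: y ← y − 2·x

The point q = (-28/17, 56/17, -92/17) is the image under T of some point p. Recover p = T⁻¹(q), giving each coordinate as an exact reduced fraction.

p = (-4, 0, 4)

T1 = [-8/17 0 -15/17 0; 0 1 0 0; 15/17 0 -8/17 0; 0 0 0 1]
T2·T1 = [-8/17 0 -15/17 0; 16/17 1 30/17 0; 15/17 0 -8/17 0; 0 0 0 1]
det M = 1; M⁻¹ = [-8/17 0 15/17 0; 2 1 0 0; -15/17 0 -8/17 0; 0 0 0 1]
M⁻¹ · (-28/17, 56/17, -92/17)ᵀ = (-4, 0, 4)ᵀ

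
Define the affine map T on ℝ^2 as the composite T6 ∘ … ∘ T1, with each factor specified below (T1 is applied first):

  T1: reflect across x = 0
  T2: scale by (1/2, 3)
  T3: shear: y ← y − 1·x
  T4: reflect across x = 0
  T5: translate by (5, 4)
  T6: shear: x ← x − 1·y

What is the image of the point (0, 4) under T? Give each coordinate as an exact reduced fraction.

T(p) = (-11, 16)

T1 reflect across x = 0: (0, 4) → (0, 4)
T2 scale by (1/2, 3): (0, 4) → (0, 12)
T3 shear: y ← y − 1·x: (0, 12) → (0, 12)
T4 reflect across x = 0: (0, 12) → (0, 12)
T5 translate by (5, 4): (0, 12) → (5, 16)
T6 shear: x ← x − 1·y: (5, 16) → (-11, 16)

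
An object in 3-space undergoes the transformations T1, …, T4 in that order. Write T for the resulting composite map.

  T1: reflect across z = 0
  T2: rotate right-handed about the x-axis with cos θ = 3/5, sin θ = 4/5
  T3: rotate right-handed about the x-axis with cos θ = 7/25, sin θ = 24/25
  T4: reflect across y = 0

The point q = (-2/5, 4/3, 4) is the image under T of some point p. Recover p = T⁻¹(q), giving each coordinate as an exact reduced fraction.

p = (-2/5, 4, 4/3)

T1 = [1 0 0 0; 0 1 0 0; 0 0 -1 0; 0 0 0 1]
T2·T1 = [1 0 0 0; 0 3/5 4/5 0; 0 4/5 -3/5 0; 0 0 0 1]
T3·…·T1 = [1 0 0 0; 0 -3/5 4/5 0; 0 4/5 3/5 0; 0 0 0 1]
T4·…·T1 = [1 0 0 0; 0 3/5 -4/5 0; 0 4/5 3/5 0; 0 0 0 1]
det M = 1; M⁻¹ = [1 0 0 0; 0 3/5 4/5 0; 0 -4/5 3/5 0; 0 0 0 1]
M⁻¹ · (-2/5, 4/3, 4)ᵀ = (-2/5, 4, 4/3)ᵀ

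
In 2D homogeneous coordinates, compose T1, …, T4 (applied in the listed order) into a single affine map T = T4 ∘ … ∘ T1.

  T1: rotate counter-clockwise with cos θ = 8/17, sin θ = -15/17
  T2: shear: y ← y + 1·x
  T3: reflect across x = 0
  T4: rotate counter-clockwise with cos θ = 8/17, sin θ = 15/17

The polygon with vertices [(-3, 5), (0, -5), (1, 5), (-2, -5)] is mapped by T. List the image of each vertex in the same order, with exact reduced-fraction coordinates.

T1 rotate counter-clockwise with cos θ = 8/17, sin θ = -15/17: (-3, 5) → (3, 5); (0, -5) → (-75/17, -40/17); (1, 5) → (83/17, 25/17); (-2, -5) → (-91/17, -10/17)
T2 shear: y ← y + 1·x: (3, 5) → (3, 8); (-75/17, -40/17) → (-75/17, -115/17); (83/17, 25/17) → (83/17, 108/17); (-91/17, -10/17) → (-91/17, -101/17)
T3 reflect across x = 0: (3, 8) → (-3, 8); (-75/17, -115/17) → (75/17, -115/17); (83/17, 108/17) → (-83/17, 108/17); (-91/17, -101/17) → (91/17, -101/17)
T4 rotate counter-clockwise with cos θ = 8/17, sin θ = 15/17: (-3, 8) → (-144/17, 19/17); (75/17, -115/17) → (2325/289, 205/289); (-83/17, 108/17) → (-2284/289, -381/289); (91/17, -101/17) → (2243/289, 557/289)

image vertices: (-144/17, 19/17), (2325/289, 205/289), (-2284/289, -381/289), (2243/289, 557/289)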